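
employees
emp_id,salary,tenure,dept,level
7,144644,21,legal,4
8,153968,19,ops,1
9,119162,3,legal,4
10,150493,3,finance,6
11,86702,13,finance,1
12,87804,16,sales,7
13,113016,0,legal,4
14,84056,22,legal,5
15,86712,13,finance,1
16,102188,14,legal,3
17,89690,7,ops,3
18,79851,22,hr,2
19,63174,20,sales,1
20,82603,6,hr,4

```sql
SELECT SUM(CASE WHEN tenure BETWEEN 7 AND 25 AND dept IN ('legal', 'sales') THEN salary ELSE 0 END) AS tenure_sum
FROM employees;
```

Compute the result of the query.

481866

emp_id=7: ✓ → 144644
emp_id=8: ✗
emp_id=9: ✗
emp_id=10: ✗
emp_id=11: ✗
emp_id=12: ✓ → 87804
emp_id=13: ✗
emp_id=14: ✓ → 84056
emp_id=15: ✗
emp_id=16: ✓ → 102188
emp_id=17: ✗
emp_id=18: ✗
emp_id=19: ✓ → 63174
emp_id=20: ✗
tenure_sum = 144644 + 87804 + 84056 + 102188 + 63174 = 481866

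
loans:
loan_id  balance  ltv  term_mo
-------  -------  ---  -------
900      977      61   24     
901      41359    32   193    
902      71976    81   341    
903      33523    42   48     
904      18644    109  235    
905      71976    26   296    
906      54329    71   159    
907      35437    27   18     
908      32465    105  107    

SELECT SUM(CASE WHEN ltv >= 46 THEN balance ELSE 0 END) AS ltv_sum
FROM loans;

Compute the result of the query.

loan_id=900: ✓ → 977
loan_id=901: ✗
loan_id=902: ✓ → 71976
loan_id=903: ✗
loan_id=904: ✓ → 18644
loan_id=905: ✗
loan_id=906: ✓ → 54329
loan_id=907: ✗
loan_id=908: ✓ → 32465
ltv_sum = 977 + 71976 + 18644 + 54329 + 32465 = 178391

178391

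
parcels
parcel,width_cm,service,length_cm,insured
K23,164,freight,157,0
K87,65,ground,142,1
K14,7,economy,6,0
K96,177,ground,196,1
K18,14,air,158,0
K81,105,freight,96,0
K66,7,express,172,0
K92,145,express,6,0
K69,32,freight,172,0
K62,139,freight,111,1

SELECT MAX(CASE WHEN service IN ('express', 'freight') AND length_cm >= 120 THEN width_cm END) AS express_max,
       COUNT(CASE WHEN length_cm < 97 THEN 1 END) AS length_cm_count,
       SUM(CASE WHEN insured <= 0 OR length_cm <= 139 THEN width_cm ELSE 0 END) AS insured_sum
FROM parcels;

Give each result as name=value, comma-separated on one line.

[express_max: service IN ('express', 'freight') AND length_cm >= 120]
parcel=K23: ✓ → 164
parcel=K87: ✗
parcel=K14: ✗
parcel=K96: ✗
parcel=K18: ✗
parcel=K81: ✗
parcel=K66: ✓ → 7
parcel=K92: ✗
parcel=K69: ✓ → 32
parcel=K62: ✗
express_max = MAX(164, 7, 32) = 164
—
[length_cm_count: length_cm < 97]
parcel=K23: ✗
parcel=K87: ✗
parcel=K14: ✓ → 1
parcel=K96: ✗
parcel=K18: ✗
parcel=K81: ✓ → 1
parcel=K66: ✗
parcel=K92: ✓ → 1
parcel=K69: ✗
parcel=K62: ✗
length_cm_count = COUNT(1, 1, 1) = 3
—
[insured_sum: insured <= 0 OR length_cm <= 139]
parcel=K23: ✓ → 164
parcel=K87: ✗
parcel=K14: ✓ → 7
parcel=K96: ✗
parcel=K18: ✓ → 14
parcel=K81: ✓ → 105
parcel=K66: ✓ → 7
parcel=K92: ✓ → 145
parcel=K69: ✓ → 32
parcel=K62: ✓ → 139
insured_sum = 164 + 7 + 14 + 105 + 7 + 145 + 32 + 139 = 613

express_max=164, length_cm_count=3, insured_sum=613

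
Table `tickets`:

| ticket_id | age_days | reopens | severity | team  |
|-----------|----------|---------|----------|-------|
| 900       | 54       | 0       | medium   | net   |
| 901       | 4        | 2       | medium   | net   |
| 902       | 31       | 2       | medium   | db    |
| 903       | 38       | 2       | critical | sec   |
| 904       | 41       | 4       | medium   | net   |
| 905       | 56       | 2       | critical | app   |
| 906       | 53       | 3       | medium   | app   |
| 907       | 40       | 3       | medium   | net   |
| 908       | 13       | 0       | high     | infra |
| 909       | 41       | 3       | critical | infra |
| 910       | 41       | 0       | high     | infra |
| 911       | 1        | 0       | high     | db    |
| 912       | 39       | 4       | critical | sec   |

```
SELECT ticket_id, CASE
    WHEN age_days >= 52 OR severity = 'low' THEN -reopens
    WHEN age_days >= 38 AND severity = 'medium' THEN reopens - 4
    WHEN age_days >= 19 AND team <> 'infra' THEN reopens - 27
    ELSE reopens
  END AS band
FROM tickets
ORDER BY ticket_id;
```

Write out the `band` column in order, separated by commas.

0, 2, -25, -25, 0, -2, -3, -1, 0, 3, 0, 0, -23

ticket_id=900: age_days >= 52 OR severity = 'low' → 0
ticket_id=901: ELSE → 2
ticket_id=902: age_days >= 19 AND team <> 'infra' → -25
ticket_id=903: age_days >= 19 AND team <> 'infra' → -25
ticket_id=904: age_days >= 38 AND severity = 'medium' → 0
ticket_id=905: age_days >= 52 OR severity = 'low' → -2
ticket_id=906: age_days >= 52 OR severity = 'low' → -3
ticket_id=907: age_days >= 38 AND severity = 'medium' → -1
ticket_id=908: ELSE → 0
ticket_id=909: ELSE → 3
ticket_id=910: ELSE → 0
ticket_id=911: ELSE → 0
ticket_id=912: age_days >= 19 AND team <> 'infra' → -23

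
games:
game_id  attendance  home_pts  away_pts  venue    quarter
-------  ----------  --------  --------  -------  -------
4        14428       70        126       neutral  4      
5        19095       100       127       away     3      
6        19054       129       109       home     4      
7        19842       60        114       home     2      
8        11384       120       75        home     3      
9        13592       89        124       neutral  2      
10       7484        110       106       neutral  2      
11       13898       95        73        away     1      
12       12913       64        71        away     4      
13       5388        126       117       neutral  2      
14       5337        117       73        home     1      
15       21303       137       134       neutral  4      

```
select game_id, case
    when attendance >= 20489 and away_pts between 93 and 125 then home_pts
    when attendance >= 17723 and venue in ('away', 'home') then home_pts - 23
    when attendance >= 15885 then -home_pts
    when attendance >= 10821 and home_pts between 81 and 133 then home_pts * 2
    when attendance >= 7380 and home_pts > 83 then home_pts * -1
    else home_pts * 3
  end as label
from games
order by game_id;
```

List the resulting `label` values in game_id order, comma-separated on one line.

game_id=4: ELSE → 210
game_id=5: attendance >= 17723 and venue in ('away', 'home') → 77
game_id=6: attendance >= 17723 and venue in ('away', 'home') → 106
game_id=7: attendance >= 17723 and venue in ('away', 'home') → 37
game_id=8: attendance >= 10821 and home_pts between 81 and 133 → 240
game_id=9: attendance >= 10821 and home_pts between 81 and 133 → 178
game_id=10: attendance >= 7380 and home_pts > 83 → -110
game_id=11: attendance >= 10821 and home_pts between 81 and 133 → 190
game_id=12: ELSE → 192
game_id=13: ELSE → 378
game_id=14: ELSE → 351
game_id=15: attendance >= 15885 → -137

210, 77, 106, 37, 240, 178, -110, 190, 192, 378, 351, -137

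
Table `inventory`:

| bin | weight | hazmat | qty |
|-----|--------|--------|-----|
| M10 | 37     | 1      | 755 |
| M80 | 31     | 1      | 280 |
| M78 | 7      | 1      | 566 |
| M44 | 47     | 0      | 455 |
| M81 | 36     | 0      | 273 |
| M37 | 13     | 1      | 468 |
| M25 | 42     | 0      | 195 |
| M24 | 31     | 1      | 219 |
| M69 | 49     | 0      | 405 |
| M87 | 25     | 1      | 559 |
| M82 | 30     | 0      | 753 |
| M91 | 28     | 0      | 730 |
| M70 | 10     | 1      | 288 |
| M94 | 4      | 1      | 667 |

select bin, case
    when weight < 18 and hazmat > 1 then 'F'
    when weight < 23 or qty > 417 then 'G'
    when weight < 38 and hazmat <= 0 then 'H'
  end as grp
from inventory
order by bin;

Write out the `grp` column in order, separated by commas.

bin=M10: weight < 23 or qty > 417 → G
bin=M24: (no match → NULL) → NULL
bin=M25: (no match → NULL) → NULL
bin=M37: weight < 23 or qty > 417 → G
bin=M44: weight < 23 or qty > 417 → G
bin=M69: (no match → NULL) → NULL
bin=M70: weight < 23 or qty > 417 → G
bin=M78: weight < 23 or qty > 417 → G
bin=M80: (no match → NULL) → NULL
bin=M81: weight < 38 and hazmat <= 0 → H
bin=M82: weight < 23 or qty > 417 → G
bin=M87: weight < 23 or qty > 417 → G
bin=M91: weight < 23 or qty > 417 → G
bin=M94: weight < 23 or qty > 417 → G

G, NULL, NULL, G, G, NULL, G, G, NULL, H, G, G, G, G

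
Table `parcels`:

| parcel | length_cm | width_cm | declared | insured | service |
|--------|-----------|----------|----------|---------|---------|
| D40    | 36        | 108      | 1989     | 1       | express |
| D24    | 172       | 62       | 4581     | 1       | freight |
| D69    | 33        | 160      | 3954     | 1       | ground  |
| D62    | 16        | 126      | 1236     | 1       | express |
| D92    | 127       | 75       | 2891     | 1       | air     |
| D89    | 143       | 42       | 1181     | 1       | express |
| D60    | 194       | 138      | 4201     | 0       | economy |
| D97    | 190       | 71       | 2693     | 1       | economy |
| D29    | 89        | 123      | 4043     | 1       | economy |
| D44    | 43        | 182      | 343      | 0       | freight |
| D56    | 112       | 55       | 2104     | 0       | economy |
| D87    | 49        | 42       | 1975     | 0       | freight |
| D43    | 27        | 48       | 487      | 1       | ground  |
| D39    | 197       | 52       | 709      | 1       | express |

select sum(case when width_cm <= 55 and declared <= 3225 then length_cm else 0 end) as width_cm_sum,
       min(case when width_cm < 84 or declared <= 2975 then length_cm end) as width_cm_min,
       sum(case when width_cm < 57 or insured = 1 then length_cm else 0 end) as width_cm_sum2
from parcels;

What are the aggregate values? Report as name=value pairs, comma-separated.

[width_cm_sum: width_cm <= 55 and declared <= 3225]
parcel=D40: ✗
parcel=D24: ✗
parcel=D69: ✗
parcel=D62: ✗
parcel=D92: ✗
parcel=D89: ✓ → 143
parcel=D60: ✗
parcel=D97: ✗
parcel=D29: ✗
parcel=D44: ✗
parcel=D56: ✓ → 112
parcel=D87: ✓ → 49
parcel=D43: ✓ → 27
parcel=D39: ✓ → 197
width_cm_sum = 143 + 112 + 49 + 27 + 197 = 528
—
[width_cm_min: width_cm < 84 or declared <= 2975]
parcel=D40: ✓ → 36
parcel=D24: ✓ → 172
parcel=D69: ✗
parcel=D62: ✓ → 16
parcel=D92: ✓ → 127
parcel=D89: ✓ → 143
parcel=D60: ✗
parcel=D97: ✓ → 190
parcel=D29: ✗
parcel=D44: ✓ → 43
parcel=D56: ✓ → 112
parcel=D87: ✓ → 49
parcel=D43: ✓ → 27
parcel=D39: ✓ → 197
width_cm_min = MIN(36, 172, 16, 127, 143, 190, 43, 112, 49, 27, 197) = 16
—
[width_cm_sum2: width_cm < 57 or insured = 1]
parcel=D40: ✓ → 36
parcel=D24: ✓ → 172
parcel=D69: ✓ → 33
parcel=D62: ✓ → 16
parcel=D92: ✓ → 127
parcel=D89: ✓ → 143
parcel=D60: ✗
parcel=D97: ✓ → 190
parcel=D29: ✓ → 89
parcel=D44: ✗
parcel=D56: ✓ → 112
parcel=D87: ✓ → 49
parcel=D43: ✓ → 27
parcel=D39: ✓ → 197
width_cm_sum2 = 36 + 172 + 33 + 16 + 127 + 143 + 190 + 89 + 112 + 49 + 27 + 197 = 1191

width_cm_sum=528, width_cm_min=16, width_cm_sum2=1191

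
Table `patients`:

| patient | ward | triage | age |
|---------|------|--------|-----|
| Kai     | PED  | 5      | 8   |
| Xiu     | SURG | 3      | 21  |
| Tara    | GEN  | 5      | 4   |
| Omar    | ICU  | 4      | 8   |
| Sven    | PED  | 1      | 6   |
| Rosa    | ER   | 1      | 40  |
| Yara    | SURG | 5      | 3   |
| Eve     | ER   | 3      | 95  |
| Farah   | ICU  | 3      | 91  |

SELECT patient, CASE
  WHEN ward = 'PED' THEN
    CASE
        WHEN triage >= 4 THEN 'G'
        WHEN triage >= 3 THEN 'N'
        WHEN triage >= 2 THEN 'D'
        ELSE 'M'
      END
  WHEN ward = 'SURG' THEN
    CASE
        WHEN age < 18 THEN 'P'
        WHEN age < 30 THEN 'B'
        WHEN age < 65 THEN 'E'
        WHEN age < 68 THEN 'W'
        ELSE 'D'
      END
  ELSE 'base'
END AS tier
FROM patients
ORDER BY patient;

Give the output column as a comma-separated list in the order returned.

patient=Eve: ward='ER' → outer ELSE → base
patient=Farah: ward='ICU' → outer ELSE → base
patient=Kai: ward='PED' → inner[triage >= 4] → G
patient=Omar: ward='ICU' → outer ELSE → base
patient=Rosa: ward='ER' → outer ELSE → base
patient=Sven: ward='PED' → inner[ELSE] → M
patient=Tara: ward='GEN' → outer ELSE → base
patient=Xiu: ward='SURG' → inner[age < 30] → B
patient=Yara: ward='SURG' → inner[age < 18] → P

base, base, G, base, base, M, base, B, P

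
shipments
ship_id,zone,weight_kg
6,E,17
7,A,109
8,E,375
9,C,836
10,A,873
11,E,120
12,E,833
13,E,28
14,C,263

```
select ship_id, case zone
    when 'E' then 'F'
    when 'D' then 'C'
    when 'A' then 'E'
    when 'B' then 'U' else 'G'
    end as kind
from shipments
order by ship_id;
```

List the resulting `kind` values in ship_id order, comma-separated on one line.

ship_id=6: zone='E' → F
ship_id=7: zone='A' → E
ship_id=8: zone='E' → F
ship_id=9: ELSE → G
ship_id=10: zone='A' → E
ship_id=11: zone='E' → F
ship_id=12: zone='E' → F
ship_id=13: zone='E' → F
ship_id=14: ELSE → G

F, E, F, G, E, F, F, F, G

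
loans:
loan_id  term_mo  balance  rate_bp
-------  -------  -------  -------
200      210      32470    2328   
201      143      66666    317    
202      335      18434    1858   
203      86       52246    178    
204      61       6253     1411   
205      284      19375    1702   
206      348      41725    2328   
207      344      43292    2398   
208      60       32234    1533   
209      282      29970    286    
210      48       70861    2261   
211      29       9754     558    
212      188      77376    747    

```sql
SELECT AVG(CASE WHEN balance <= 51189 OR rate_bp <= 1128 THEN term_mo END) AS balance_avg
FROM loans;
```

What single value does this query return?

loan_id=200: ✓ → 210
loan_id=201: ✓ → 143
loan_id=202: ✓ → 335
loan_id=203: ✓ → 86
loan_id=204: ✓ → 61
loan_id=205: ✓ → 284
loan_id=206: ✓ → 348
loan_id=207: ✓ → 344
loan_id=208: ✓ → 60
loan_id=209: ✓ → 282
loan_id=210: ✗
loan_id=211: ✓ → 29
loan_id=212: ✓ → 188
balance_avg = (210 + 143 + 335 + 86 + 61 + 284 + 348 + 344 + 60 + 282 + 29 + 188) / 12 = 197.5

197.5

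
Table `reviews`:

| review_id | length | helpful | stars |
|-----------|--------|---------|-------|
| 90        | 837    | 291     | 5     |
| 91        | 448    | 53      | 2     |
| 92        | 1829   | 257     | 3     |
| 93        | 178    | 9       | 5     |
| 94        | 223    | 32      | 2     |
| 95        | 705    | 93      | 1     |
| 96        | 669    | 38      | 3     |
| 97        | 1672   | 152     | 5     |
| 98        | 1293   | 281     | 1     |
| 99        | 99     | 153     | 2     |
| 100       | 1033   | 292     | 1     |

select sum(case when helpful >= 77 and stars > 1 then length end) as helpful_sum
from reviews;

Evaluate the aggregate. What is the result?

review_id=90: ✓ → 837
review_id=91: ✗
review_id=92: ✓ → 1829
review_id=93: ✗
review_id=94: ✗
review_id=95: ✗
review_id=96: ✗
review_id=97: ✓ → 1672
review_id=98: ✗
review_id=99: ✓ → 99
review_id=100: ✗
helpful_sum = 837 + 1829 + 1672 + 99 = 4437

4437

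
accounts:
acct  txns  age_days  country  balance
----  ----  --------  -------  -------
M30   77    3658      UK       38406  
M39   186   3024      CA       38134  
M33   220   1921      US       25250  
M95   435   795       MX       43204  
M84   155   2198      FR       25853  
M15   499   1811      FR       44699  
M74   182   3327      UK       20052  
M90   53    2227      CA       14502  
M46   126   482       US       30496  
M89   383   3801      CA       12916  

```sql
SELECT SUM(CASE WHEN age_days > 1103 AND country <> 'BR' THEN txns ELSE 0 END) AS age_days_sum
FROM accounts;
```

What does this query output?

acct=M30: ✓ → 77
acct=M39: ✓ → 186
acct=M33: ✓ → 220
acct=M95: ✗
acct=M84: ✓ → 155
acct=M15: ✓ → 499
acct=M74: ✓ → 182
acct=M90: ✓ → 53
acct=M46: ✗
acct=M89: ✓ → 383
age_days_sum = 77 + 186 + 220 + 155 + 499 + 182 + 53 + 383 = 1755

1755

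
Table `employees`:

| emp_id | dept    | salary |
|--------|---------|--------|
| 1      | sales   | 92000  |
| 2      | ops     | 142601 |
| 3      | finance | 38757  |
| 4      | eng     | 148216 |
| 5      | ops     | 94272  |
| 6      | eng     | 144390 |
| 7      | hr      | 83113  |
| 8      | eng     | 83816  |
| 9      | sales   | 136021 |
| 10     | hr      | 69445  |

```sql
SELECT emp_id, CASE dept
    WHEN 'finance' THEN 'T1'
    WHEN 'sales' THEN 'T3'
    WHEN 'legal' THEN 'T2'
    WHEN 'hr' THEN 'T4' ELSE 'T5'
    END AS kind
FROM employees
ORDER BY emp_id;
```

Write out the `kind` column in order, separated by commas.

T3, T5, T1, T5, T5, T5, T4, T5, T3, T4

emp_id=1: dept='sales' → T3
emp_id=2: ELSE → T5
emp_id=3: dept='finance' → T1
emp_id=4: ELSE → T5
emp_id=5: ELSE → T5
emp_id=6: ELSE → T5
emp_id=7: dept='hr' → T4
emp_id=8: ELSE → T5
emp_id=9: dept='sales' → T3
emp_id=10: dept='hr' → T4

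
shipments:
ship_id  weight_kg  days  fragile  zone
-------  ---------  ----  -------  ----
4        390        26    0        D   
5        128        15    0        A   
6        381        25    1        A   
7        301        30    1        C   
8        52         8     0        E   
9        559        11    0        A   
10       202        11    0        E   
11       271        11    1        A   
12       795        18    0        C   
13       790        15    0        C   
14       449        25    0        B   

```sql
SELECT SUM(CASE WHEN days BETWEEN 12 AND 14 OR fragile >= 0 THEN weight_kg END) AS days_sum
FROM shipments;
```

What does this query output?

4318

ship_id=4: ✓ → 390
ship_id=5: ✓ → 128
ship_id=6: ✓ → 381
ship_id=7: ✓ → 301
ship_id=8: ✓ → 52
ship_id=9: ✓ → 559
ship_id=10: ✓ → 202
ship_id=11: ✓ → 271
ship_id=12: ✓ → 795
ship_id=13: ✓ → 790
ship_id=14: ✓ → 449
days_sum = 390 + 128 + 381 + 301 + 52 + 559 + 202 + 271 + 795 + 790 + 449 = 4318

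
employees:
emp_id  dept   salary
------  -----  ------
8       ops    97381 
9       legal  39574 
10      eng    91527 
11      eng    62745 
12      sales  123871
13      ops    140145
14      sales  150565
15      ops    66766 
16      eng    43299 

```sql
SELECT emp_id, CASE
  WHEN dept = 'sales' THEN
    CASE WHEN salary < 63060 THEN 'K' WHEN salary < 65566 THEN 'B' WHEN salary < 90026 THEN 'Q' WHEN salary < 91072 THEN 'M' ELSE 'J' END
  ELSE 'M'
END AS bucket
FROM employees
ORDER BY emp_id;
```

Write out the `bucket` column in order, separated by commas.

M, M, M, M, J, M, J, M, M

emp_id=8: dept='ops' → outer ELSE → M
emp_id=9: dept='legal' → outer ELSE → M
emp_id=10: dept='eng' → outer ELSE → M
emp_id=11: dept='eng' → outer ELSE → M
emp_id=12: dept='sales' → inner[ELSE] → J
emp_id=13: dept='ops' → outer ELSE → M
emp_id=14: dept='sales' → inner[ELSE] → J
emp_id=15: dept='ops' → outer ELSE → M
emp_id=16: dept='eng' → outer ELSE → M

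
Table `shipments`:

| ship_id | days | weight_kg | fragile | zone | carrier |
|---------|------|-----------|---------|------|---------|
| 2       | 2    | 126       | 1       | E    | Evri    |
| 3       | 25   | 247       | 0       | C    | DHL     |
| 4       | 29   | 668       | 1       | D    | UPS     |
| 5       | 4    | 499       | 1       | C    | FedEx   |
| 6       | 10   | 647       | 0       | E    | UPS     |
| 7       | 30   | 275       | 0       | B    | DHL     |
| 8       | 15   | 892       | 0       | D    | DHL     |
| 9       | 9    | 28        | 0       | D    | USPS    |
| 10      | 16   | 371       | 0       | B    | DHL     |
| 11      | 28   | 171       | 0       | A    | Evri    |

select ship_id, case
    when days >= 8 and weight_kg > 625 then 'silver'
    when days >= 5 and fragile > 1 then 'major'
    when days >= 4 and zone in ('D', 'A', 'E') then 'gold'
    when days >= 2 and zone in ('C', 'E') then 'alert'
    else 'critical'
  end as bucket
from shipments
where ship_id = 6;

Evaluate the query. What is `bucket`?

silver

ship_id = 6: days=10, weight_kg=647, fragile=0, zone=E, carrier=UPS.
days >= 8 and weight_kg > 625 → true → silver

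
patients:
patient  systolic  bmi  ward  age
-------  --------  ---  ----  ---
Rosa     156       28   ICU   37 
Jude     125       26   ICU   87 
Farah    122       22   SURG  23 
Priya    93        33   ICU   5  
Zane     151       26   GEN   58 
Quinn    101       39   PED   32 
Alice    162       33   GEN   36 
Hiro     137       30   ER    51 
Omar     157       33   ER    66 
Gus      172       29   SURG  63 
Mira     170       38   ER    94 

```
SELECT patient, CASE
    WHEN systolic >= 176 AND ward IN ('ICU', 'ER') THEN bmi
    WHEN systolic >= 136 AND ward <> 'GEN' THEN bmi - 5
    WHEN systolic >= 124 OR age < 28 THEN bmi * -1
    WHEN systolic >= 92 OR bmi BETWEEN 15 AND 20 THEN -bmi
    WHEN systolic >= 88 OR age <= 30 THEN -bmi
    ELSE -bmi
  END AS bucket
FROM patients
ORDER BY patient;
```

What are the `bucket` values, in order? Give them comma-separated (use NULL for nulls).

-33, -22, 24, 25, -26, 33, 28, -33, -39, 23, -26

patient=Alice: systolic >= 124 OR age < 28 → -33
patient=Farah: systolic >= 124 OR age < 28 → -22
patient=Gus: systolic >= 136 AND ward <> 'GEN' → 24
patient=Hiro: systolic >= 136 AND ward <> 'GEN' → 25
patient=Jude: systolic >= 124 OR age < 28 → -26
patient=Mira: systolic >= 136 AND ward <> 'GEN' → 33
patient=Omar: systolic >= 136 AND ward <> 'GEN' → 28
patient=Priya: systolic >= 124 OR age < 28 → -33
patient=Quinn: systolic >= 92 OR bmi BETWEEN 15 AND 20 → -39
patient=Rosa: systolic >= 136 AND ward <> 'GEN' → 23
patient=Zane: systolic >= 124 OR age < 28 → -26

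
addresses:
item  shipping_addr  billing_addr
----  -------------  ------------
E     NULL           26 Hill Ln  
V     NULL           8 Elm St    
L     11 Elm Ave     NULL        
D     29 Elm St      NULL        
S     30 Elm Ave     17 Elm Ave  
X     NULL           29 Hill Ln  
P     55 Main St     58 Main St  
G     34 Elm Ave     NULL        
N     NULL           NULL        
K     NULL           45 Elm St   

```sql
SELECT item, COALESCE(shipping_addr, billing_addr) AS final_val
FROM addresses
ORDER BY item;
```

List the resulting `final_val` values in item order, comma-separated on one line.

29 Elm St, 26 Hill Ln, 34 Elm Ave, 45 Elm St, 11 Elm Ave, NULL, 55 Main St, 30 Elm Ave, 8 Elm St, 29 Hill Ln

item=D: shipping_addr=29 Elm St → 29 Elm St
item=E: shipping_addr=NULL, billing_addr=26 Hill Ln → 26 Hill Ln
item=G: shipping_addr=34 Elm Ave → 34 Elm Ave
item=K: shipping_addr=NULL, billing_addr=45 Elm St → 45 Elm St
item=L: shipping_addr=11 Elm Ave → 11 Elm Ave
item=N: shipping_addr=NULL, billing_addr=NULL (all NULL) → NULL
item=P: shipping_addr=55 Main St → 55 Main St
item=S: shipping_addr=30 Elm Ave → 30 Elm Ave
item=V: shipping_addr=NULL, billing_addr=8 Elm St → 8 Elm St
item=X: shipping_addr=NULL, billing_addr=29 Hill Ln → 29 Hill Ln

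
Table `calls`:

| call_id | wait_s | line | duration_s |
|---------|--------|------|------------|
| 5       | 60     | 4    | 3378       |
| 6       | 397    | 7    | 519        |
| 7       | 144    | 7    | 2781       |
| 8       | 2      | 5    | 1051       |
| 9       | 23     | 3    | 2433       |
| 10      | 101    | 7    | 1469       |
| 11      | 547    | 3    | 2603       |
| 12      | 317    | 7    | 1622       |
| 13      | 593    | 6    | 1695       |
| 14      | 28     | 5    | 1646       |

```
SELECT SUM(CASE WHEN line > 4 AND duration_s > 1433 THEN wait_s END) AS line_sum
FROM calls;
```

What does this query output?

call_id=5: ✗
call_id=6: ✗
call_id=7: ✓ → 144
call_id=8: ✗
call_id=9: ✗
call_id=10: ✓ → 101
call_id=11: ✗
call_id=12: ✓ → 317
call_id=13: ✓ → 593
call_id=14: ✓ → 28
line_sum = 144 + 101 + 317 + 593 + 28 = 1183

1183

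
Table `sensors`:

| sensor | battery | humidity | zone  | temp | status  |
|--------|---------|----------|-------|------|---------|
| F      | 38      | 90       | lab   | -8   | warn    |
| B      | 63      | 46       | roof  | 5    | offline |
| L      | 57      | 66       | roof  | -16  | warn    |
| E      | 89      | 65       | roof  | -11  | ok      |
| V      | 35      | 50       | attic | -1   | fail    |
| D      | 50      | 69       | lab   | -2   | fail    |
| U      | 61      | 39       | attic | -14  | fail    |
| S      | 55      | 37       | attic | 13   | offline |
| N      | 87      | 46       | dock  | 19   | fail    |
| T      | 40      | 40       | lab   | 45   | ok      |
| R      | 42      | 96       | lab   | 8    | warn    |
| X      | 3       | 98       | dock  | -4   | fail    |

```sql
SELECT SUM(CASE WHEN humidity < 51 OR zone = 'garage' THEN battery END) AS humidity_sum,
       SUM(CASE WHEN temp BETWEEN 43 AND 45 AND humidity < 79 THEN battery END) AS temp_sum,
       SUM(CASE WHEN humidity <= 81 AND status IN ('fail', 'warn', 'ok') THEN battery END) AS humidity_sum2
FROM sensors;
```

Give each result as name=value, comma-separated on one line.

[humidity_sum: humidity < 51 OR zone = 'garage']
sensor=F: ✗
sensor=B: ✓ → 63
sensor=L: ✗
sensor=E: ✗
sensor=V: ✓ → 35
sensor=D: ✗
sensor=U: ✓ → 61
sensor=S: ✓ → 55
sensor=N: ✓ → 87
sensor=T: ✓ → 40
sensor=R: ✗
sensor=X: ✗
humidity_sum = 63 + 35 + 61 + 55 + 87 + 40 = 341
—
[temp_sum: temp BETWEEN 43 AND 45 AND humidity < 79]
sensor=F: ✗
sensor=B: ✗
sensor=L: ✗
sensor=E: ✗
sensor=V: ✗
sensor=D: ✗
sensor=U: ✗
sensor=S: ✗
sensor=N: ✗
sensor=T: ✓ → 40
sensor=R: ✗
sensor=X: ✗
temp_sum = 40
—
[humidity_sum2: humidity <= 81 AND status IN ('fail', 'warn', 'ok')]
sensor=F: ✗
sensor=B: ✗
sensor=L: ✓ → 57
sensor=E: ✓ → 89
sensor=V: ✓ → 35
sensor=D: ✓ → 50
sensor=U: ✓ → 61
sensor=S: ✗
sensor=N: ✓ → 87
sensor=T: ✓ → 40
sensor=R: ✗
sensor=X: ✗
humidity_sum2 = 57 + 89 + 35 + 50 + 61 + 87 + 40 = 419

humidity_sum=341, temp_sum=40, humidity_sum2=419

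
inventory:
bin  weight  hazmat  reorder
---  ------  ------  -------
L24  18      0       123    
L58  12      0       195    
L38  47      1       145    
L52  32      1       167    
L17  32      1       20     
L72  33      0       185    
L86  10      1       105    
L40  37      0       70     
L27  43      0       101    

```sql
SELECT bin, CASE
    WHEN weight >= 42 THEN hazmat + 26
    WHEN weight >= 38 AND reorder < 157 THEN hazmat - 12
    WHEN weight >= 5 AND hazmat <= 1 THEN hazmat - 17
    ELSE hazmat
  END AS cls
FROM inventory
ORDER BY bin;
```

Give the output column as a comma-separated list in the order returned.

bin=L17: weight >= 5 AND hazmat <= 1 → -16
bin=L24: weight >= 5 AND hazmat <= 1 → -17
bin=L27: weight >= 42 → 26
bin=L38: weight >= 42 → 27
bin=L40: weight >= 5 AND hazmat <= 1 → -17
bin=L52: weight >= 5 AND hazmat <= 1 → -16
bin=L58: weight >= 5 AND hazmat <= 1 → -17
bin=L72: weight >= 5 AND hazmat <= 1 → -17
bin=L86: weight >= 5 AND hazmat <= 1 → -16

-16, -17, 26, 27, -17, -16, -17, -17, -16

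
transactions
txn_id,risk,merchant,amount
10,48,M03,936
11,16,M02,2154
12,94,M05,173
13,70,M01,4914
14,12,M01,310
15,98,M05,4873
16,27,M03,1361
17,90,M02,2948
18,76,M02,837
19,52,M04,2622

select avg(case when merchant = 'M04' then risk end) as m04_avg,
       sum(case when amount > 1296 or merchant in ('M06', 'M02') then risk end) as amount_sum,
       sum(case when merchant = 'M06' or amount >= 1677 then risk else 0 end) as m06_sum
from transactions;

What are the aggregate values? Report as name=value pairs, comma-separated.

m04_avg=52, amount_sum=429, m06_sum=326

[m04_avg: merchant = 'M04']
txn_id=10: ✗
txn_id=11: ✗
txn_id=12: ✗
txn_id=13: ✗
txn_id=14: ✗
txn_id=15: ✗
txn_id=16: ✗
txn_id=17: ✗
txn_id=18: ✗
txn_id=19: ✓ → 52
m04_avg = 52
—
[amount_sum: amount > 1296 or merchant in ('M06', 'M02')]
txn_id=10: ✗
txn_id=11: ✓ → 16
txn_id=12: ✗
txn_id=13: ✓ → 70
txn_id=14: ✗
txn_id=15: ✓ → 98
txn_id=16: ✓ → 27
txn_id=17: ✓ → 90
txn_id=18: ✓ → 76
txn_id=19: ✓ → 52
amount_sum = 16 + 70 + 98 + 27 + 90 + 76 + 52 = 429
—
[m06_sum: merchant = 'M06' or amount >= 1677]
txn_id=10: ✗
txn_id=11: ✓ → 16
txn_id=12: ✗
txn_id=13: ✓ → 70
txn_id=14: ✗
txn_id=15: ✓ → 98
txn_id=16: ✗
txn_id=17: ✓ → 90
txn_id=18: ✗
txn_id=19: ✓ → 52
m06_sum = 16 + 70 + 98 + 90 + 52 = 326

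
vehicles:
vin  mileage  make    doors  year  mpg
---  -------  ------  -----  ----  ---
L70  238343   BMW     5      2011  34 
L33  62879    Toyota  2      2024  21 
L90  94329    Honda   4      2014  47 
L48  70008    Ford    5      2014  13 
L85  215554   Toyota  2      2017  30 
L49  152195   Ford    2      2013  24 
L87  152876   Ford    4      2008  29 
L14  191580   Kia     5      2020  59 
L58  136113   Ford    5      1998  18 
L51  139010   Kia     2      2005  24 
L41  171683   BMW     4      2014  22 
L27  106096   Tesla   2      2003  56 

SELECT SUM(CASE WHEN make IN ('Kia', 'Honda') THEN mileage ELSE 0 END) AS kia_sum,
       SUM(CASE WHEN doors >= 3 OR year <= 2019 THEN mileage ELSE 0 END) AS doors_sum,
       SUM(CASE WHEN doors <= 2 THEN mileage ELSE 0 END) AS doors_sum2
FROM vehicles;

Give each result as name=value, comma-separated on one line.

[kia_sum: make IN ('Kia', 'Honda')]
vin=L70: ✗
vin=L33: ✗
vin=L90: ✓ → 94329
vin=L48: ✗
vin=L85: ✗
vin=L49: ✗
vin=L87: ✗
vin=L14: ✓ → 191580
vin=L58: ✗
vin=L51: ✓ → 139010
vin=L41: ✗
vin=L27: ✗
kia_sum = 94329 + 191580 + 139010 = 424919
—
[doors_sum: doors >= 3 OR year <= 2019]
vin=L70: ✓ → 238343
vin=L33: ✗
vin=L90: ✓ → 94329
vin=L48: ✓ → 70008
vin=L85: ✓ → 215554
vin=L49: ✓ → 152195
vin=L87: ✓ → 152876
vin=L14: ✓ → 191580
vin=L58: ✓ → 136113
vin=L51: ✓ → 139010
vin=L41: ✓ → 171683
vin=L27: ✓ → 106096
doors_sum = 238343 + 94329 + 70008 + 215554 + 152195 + 152876 + 191580 + 136113 + 139010 + 171683 + 106096 = 1667787
—
[doors_sum2: doors <= 2]
vin=L70: ✗
vin=L33: ✓ → 62879
vin=L90: ✗
vin=L48: ✗
vin=L85: ✓ → 215554
vin=L49: ✓ → 152195
vin=L87: ✗
vin=L14: ✗
vin=L58: ✗
vin=L51: ✓ → 139010
vin=L41: ✗
vin=L27: ✓ → 106096
doors_sum2 = 62879 + 215554 + 152195 + 139010 + 106096 = 675734

kia_sum=424919, doors_sum=1667787, doors_sum2=675734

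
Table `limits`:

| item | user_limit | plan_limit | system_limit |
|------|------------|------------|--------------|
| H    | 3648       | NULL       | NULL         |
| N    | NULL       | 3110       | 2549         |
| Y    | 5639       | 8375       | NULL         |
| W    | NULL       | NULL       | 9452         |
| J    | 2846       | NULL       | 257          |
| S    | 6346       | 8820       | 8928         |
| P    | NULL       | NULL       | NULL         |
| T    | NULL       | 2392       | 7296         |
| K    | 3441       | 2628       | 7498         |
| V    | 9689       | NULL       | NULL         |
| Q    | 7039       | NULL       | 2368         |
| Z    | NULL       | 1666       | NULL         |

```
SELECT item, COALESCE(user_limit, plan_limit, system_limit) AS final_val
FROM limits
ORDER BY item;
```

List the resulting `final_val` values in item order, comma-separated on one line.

3648, 2846, 3441, 3110, NULL, 7039, 6346, 2392, 9689, 9452, 5639, 1666

item=H: user_limit=3648 → 3648
item=J: user_limit=2846 → 2846
item=K: user_limit=3441 → 3441
item=N: user_limit=NULL, plan_limit=3110 → 3110
item=P: user_limit=NULL, plan_limit=NULL, system_limit=NULL (all NULL) → NULL
item=Q: user_limit=7039 → 7039
item=S: user_limit=6346 → 6346
item=T: user_limit=NULL, plan_limit=2392 → 2392
item=V: user_limit=9689 → 9689
item=W: user_limit=NULL, plan_limit=NULL, system_limit=9452 → 9452
item=Y: user_limit=5639 → 5639
item=Z: user_limit=NULL, plan_limit=1666 → 1666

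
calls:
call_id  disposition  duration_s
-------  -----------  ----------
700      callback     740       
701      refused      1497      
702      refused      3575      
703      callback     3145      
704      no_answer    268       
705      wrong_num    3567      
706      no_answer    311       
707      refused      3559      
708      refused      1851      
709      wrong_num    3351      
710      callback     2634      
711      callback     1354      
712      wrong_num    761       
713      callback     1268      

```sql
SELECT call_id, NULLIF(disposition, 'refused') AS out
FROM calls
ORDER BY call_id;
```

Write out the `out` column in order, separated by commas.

call_id=700: disposition=callback vs refused: differ → callback
call_id=701: disposition=refused vs refused: equal → NULL
call_id=702: disposition=refused vs refused: equal → NULL
call_id=703: disposition=callback vs refused: differ → callback
call_id=704: disposition=no_answer vs refused: differ → no_answer
call_id=705: disposition=wrong_num vs refused: differ → wrong_num
call_id=706: disposition=no_answer vs refused: differ → no_answer
call_id=707: disposition=refused vs refused: equal → NULL
call_id=708: disposition=refused vs refused: equal → NULL
call_id=709: disposition=wrong_num vs refused: differ → wrong_num
call_id=710: disposition=callback vs refused: differ → callback
call_id=711: disposition=callback vs refused: differ → callback
call_id=712: disposition=wrong_num vs refused: differ → wrong_num
call_id=713: disposition=callback vs refused: differ → callback

callback, NULL, NULL, callback, no_answer, wrong_num, no_answer, NULL, NULL, wrong_num, callback, callback, wrong_num, callback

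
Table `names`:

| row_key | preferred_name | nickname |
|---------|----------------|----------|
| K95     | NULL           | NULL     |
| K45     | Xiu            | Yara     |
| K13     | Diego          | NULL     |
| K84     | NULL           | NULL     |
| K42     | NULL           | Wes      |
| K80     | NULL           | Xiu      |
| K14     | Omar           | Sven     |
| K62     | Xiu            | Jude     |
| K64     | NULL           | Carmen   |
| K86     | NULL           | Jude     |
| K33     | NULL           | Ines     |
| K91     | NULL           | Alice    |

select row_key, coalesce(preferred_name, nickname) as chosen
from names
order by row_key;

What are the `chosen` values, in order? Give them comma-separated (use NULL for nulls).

row_key=K13: preferred_name=Diego → Diego
row_key=K14: preferred_name=Omar → Omar
row_key=K33: preferred_name=NULL, nickname=Ines → Ines
row_key=K42: preferred_name=NULL, nickname=Wes → Wes
row_key=K45: preferred_name=Xiu → Xiu
row_key=K62: preferred_name=Xiu → Xiu
row_key=K64: preferred_name=NULL, nickname=Carmen → Carmen
row_key=K80: preferred_name=NULL, nickname=Xiu → Xiu
row_key=K84: preferred_name=NULL, nickname=NULL (all NULL) → NULL
row_key=K86: preferred_name=NULL, nickname=Jude → Jude
row_key=K91: preferred_name=NULL, nickname=Alice → Alice
row_key=K95: preferred_name=NULL, nickname=NULL (all NULL) → NULL

Diego, Omar, Ines, Wes, Xiu, Xiu, Carmen, Xiu, NULL, Jude, Alice, NULL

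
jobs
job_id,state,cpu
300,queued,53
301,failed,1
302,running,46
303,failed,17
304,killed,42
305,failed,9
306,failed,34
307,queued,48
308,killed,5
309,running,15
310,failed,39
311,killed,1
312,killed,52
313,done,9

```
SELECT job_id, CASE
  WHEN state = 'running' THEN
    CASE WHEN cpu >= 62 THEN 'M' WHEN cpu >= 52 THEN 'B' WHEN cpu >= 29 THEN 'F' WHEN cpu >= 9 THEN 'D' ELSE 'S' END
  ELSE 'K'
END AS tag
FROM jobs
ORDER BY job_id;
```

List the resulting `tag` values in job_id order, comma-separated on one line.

K, K, F, K, K, K, K, K, K, D, K, K, K, K

job_id=300: state='queued' → outer ELSE → K
job_id=301: state='failed' → outer ELSE → K
job_id=302: state='running' → inner[cpu >= 29] → F
job_id=303: state='failed' → outer ELSE → K
job_id=304: state='killed' → outer ELSE → K
job_id=305: state='failed' → outer ELSE → K
job_id=306: state='failed' → outer ELSE → K
job_id=307: state='queued' → outer ELSE → K
job_id=308: state='killed' → outer ELSE → K
job_id=309: state='running' → inner[cpu >= 9] → D
job_id=310: state='failed' → outer ELSE → K
job_id=311: state='killed' → outer ELSE → K
job_id=312: state='killed' → outer ELSE → K
job_id=313: state='done' → outer ELSE → K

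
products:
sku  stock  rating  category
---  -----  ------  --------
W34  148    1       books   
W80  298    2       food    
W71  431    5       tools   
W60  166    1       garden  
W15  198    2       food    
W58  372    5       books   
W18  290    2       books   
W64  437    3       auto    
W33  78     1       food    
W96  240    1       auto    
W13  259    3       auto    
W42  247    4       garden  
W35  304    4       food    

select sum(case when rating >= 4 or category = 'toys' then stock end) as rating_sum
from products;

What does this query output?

sku=W34: ✗
sku=W80: ✗
sku=W71: ✓ → 431
sku=W60: ✗
sku=W15: ✗
sku=W58: ✓ → 372
sku=W18: ✗
sku=W64: ✗
sku=W33: ✗
sku=W96: ✗
sku=W13: ✗
sku=W42: ✓ → 247
sku=W35: ✓ → 304
rating_sum = 431 + 372 + 247 + 304 = 1354

1354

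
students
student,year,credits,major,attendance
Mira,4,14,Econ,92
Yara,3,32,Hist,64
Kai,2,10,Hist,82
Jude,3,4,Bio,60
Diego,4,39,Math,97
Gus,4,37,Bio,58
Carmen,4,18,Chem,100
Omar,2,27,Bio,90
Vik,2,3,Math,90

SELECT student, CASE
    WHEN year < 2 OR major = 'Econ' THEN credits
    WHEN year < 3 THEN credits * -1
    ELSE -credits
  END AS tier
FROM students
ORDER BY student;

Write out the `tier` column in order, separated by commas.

-18, -39, -37, -4, -10, 14, -27, -3, -32

student=Carmen: ELSE → -18
student=Diego: ELSE → -39
student=Gus: ELSE → -37
student=Jude: ELSE → -4
student=Kai: year < 3 → -10
student=Mira: year < 2 OR major = 'Econ' → 14
student=Omar: year < 3 → -27
student=Vik: year < 3 → -3
student=Yara: ELSE → -32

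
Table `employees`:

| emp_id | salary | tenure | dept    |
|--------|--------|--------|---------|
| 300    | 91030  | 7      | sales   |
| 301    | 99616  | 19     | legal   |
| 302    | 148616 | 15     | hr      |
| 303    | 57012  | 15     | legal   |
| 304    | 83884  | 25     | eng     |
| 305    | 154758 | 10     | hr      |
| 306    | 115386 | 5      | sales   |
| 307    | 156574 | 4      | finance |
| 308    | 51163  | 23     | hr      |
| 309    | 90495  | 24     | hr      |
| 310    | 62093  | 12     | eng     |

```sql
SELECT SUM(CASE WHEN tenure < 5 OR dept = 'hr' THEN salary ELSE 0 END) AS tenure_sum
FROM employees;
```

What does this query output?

emp_id=300: ✗
emp_id=301: ✗
emp_id=302: ✓ → 148616
emp_id=303: ✗
emp_id=304: ✗
emp_id=305: ✓ → 154758
emp_id=306: ✗
emp_id=307: ✓ → 156574
emp_id=308: ✓ → 51163
emp_id=309: ✓ → 90495
emp_id=310: ✗
tenure_sum = 148616 + 154758 + 156574 + 51163 + 90495 = 601606

601606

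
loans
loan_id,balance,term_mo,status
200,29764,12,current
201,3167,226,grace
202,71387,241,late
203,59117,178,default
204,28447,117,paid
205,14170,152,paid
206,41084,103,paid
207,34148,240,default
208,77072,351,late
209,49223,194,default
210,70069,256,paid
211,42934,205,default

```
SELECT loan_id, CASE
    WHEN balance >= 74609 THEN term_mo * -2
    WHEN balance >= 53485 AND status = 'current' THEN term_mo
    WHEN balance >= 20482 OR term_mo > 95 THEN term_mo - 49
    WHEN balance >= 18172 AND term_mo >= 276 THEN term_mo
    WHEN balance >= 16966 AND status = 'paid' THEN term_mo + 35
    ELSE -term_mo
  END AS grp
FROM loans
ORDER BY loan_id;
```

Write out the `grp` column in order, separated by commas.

-37, 177, 192, 129, 68, 103, 54, 191, -702, 145, 207, 156

loan_id=200: balance >= 20482 OR term_mo > 95 → -37
loan_id=201: balance >= 20482 OR term_mo > 95 → 177
loan_id=202: balance >= 20482 OR term_mo > 95 → 192
loan_id=203: balance >= 20482 OR term_mo > 95 → 129
loan_id=204: balance >= 20482 OR term_mo > 95 → 68
loan_id=205: balance >= 20482 OR term_mo > 95 → 103
loan_id=206: balance >= 20482 OR term_mo > 95 → 54
loan_id=207: balance >= 20482 OR term_mo > 95 → 191
loan_id=208: balance >= 74609 → -702
loan_id=209: balance >= 20482 OR term_mo > 95 → 145
loan_id=210: balance >= 20482 OR term_mo > 95 → 207
loan_id=211: balance >= 20482 OR term_mo > 95 → 156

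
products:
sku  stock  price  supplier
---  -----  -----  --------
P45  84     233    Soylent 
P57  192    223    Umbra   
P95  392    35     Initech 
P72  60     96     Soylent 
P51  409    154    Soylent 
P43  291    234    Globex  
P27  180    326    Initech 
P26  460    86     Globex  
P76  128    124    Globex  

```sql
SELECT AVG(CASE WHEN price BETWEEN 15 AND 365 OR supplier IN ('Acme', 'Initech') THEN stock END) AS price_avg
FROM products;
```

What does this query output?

244

sku=P45: ✓ → 84
sku=P57: ✓ → 192
sku=P95: ✓ → 392
sku=P72: ✓ → 60
sku=P51: ✓ → 409
sku=P43: ✓ → 291
sku=P27: ✓ → 180
sku=P26: ✓ → 460
sku=P76: ✓ → 128
price_avg = (84 + 192 + 392 + 60 + 409 + 291 + 180 + 460 + 128) / 9 = 244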